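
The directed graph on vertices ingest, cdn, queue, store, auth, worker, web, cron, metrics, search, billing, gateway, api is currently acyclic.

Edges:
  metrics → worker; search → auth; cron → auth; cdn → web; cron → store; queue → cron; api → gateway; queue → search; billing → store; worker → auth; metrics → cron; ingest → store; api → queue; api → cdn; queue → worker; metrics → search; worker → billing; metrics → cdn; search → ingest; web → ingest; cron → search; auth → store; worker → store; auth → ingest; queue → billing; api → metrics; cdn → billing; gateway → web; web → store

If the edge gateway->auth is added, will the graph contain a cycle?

No

Adding gateway→auth creates a cycle iff auth can already reach gateway.
Explore from auth: no path reaches gateway. The graph stays acyclic.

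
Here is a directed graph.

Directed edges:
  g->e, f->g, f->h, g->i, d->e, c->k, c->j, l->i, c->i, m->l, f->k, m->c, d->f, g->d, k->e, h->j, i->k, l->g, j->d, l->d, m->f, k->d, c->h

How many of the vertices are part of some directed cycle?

7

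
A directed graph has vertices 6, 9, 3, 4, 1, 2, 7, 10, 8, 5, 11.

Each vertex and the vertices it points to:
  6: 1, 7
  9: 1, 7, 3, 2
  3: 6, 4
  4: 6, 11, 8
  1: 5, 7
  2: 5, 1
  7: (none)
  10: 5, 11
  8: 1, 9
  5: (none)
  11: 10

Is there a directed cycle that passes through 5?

No

5 lies on a cycle iff there is a path from 5 back to itself.
Exploring from 5, it never reaches itself; equivalently, its strongly connected component is a singleton.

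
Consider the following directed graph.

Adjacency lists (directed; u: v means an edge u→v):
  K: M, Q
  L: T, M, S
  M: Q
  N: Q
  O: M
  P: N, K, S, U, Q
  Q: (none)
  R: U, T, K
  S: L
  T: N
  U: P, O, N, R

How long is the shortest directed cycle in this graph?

2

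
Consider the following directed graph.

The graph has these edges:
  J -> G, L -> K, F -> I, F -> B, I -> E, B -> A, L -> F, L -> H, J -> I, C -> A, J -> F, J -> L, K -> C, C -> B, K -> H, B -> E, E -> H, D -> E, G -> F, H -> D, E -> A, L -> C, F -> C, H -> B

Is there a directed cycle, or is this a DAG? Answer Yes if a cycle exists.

Yes

DFS with white/gray/black marking, starting from C:
C gray
  B gray
    A gray
    A black
    E gray
      H gray
        H→B: B is gray → back edge
Back edge found, so a cycle exists: B → E → H → B.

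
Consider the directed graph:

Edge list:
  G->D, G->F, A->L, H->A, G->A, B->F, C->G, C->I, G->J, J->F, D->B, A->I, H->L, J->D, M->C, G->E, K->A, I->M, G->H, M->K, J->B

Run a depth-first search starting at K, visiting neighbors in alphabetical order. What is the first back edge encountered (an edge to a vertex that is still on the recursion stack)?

DFS from K (visiting neighbors in alphabetical order); mark gray on enter, black on exit:
K gray
  A gray
    I gray
      M gray
        C gray
          G gray
            G→A: A is gray → back edge
First back edge: G → A.

G->A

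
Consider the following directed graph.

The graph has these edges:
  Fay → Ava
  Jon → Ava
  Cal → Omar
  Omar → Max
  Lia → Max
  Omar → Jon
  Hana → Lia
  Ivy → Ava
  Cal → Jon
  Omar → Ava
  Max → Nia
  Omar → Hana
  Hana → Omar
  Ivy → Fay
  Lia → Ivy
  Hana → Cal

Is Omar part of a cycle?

Yes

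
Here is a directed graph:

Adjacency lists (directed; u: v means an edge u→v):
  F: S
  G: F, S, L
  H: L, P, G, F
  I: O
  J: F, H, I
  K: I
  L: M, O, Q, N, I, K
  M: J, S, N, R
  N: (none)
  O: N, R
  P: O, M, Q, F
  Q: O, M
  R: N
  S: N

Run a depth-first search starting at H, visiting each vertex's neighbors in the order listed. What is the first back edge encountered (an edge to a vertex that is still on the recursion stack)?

J→H

DFS from H (visiting each vertex's neighbors in the order listed); mark gray on enter, black on exit:
H gray
  L gray
    M gray
      J gray
        F gray
          S gray
            N gray
            N black
          S black
        F black
        J→H: H is gray → back edge
First back edge: J → H.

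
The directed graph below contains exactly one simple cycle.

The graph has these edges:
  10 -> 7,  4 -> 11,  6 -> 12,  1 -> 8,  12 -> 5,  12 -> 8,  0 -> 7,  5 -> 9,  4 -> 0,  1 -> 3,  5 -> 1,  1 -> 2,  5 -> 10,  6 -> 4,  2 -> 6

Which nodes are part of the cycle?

1, 2, 5, 6, 12

DFS with gray/black marking from 6:
6 gray
  4 gray
    11 gray
    11 black
    0 gray
      7 gray
      7 black
    0 black
  4 black
  12 gray
    8 gray
    8 black
    5 gray
      9 gray
      9 black
      10 gray
        10→7: 7 black — skip
      10 black
      1 gray
        2 gray
          2→6: 6 is gray → back edge
Back edge closes the cycle 6 → 12 → 5 → 1 → 2 → 6; its vertices are {1, 2, 5, 6, 12}.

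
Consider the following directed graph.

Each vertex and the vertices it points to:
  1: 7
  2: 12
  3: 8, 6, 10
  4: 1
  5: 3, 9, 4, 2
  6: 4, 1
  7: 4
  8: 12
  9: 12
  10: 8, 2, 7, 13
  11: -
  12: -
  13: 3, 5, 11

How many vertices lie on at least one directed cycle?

7

A vertex is on a directed cycle iff it belongs to a strongly connected component of size ≥ 2 (or has a self-loop).
The vertices on cycles are {1, 3, 4, 5, 7, 10, 13} — 7 in total.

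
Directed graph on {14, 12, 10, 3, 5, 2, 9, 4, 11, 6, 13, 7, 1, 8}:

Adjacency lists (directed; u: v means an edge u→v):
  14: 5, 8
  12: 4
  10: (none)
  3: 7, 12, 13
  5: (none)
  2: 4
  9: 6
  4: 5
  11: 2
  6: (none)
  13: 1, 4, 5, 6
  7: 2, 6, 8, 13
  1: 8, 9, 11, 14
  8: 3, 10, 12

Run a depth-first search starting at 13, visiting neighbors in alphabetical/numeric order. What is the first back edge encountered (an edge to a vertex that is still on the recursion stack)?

7→8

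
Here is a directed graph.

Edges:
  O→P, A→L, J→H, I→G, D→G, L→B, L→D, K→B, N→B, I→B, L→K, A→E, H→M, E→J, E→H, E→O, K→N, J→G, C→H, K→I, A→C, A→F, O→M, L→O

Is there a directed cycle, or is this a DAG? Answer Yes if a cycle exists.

DFS with white/gray/black marking, starting from G:
G gray
G black
L gray
  O gray
    P gray
    P black
    M gray
    M black
  O black
  K gray
    N gray
      B gray
      B black
    N black
    K→B: B black — skip
    I gray
      I→B: B black — skip
      I→G: G black — skip
    I black
  K black
  L→B: B black — skip
  D gray
    D→G: G black — skip
  D black
L black
E gray
  H gray
    H→M: M black — skip
  H black
  J gray
    J→G: G black — skip
    J→H: H black — skip
  J black
  E→O: O black — skip
E black
A gray
  C gray
    C→H: H black — skip
  C black
  A→L: L black — skip
  A→E: E black — skip
  F gray
  F black
A black
Every edge goes to a white or black vertex — no back edge, so the graph is acyclic.

No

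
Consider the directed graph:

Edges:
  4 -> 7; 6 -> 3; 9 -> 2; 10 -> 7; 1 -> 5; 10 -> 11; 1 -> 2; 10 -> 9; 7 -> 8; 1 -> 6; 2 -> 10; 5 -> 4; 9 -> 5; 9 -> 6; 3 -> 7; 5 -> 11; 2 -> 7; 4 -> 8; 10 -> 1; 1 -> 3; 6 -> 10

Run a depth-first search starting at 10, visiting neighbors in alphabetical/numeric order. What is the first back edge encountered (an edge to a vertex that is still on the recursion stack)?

2→10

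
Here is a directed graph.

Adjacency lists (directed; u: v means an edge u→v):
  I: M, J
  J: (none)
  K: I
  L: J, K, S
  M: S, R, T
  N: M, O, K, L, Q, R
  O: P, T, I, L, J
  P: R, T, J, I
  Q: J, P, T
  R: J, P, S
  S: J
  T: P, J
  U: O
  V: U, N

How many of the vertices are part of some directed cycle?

5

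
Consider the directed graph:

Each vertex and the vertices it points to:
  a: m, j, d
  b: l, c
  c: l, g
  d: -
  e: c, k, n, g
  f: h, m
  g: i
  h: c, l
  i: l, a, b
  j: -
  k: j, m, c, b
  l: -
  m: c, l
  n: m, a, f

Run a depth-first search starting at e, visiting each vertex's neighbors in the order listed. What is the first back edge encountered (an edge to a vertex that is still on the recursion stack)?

DFS from e (visiting each vertex's neighbors in the order listed); mark gray on enter, black on exit:
e gray
  c gray
    l gray
    l black
    g gray
      i gray
        i→l: l black — skip
        a gray
          m gray
            m→c: c is gray → back edge
First back edge: m → c.

m→c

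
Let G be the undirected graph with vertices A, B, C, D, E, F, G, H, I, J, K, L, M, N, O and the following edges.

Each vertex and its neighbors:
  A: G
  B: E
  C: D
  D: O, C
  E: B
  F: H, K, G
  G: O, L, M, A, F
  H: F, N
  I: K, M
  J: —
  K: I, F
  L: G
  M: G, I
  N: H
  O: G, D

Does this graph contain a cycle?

Yes

DFS, tracking each vertex's parent; an edge to a visited non-parent vertex closes a cycle.
Start from N:
visit N (parent –)
  visit H (parent N)
    visit F (parent H)
      F–H: parent, skip
      visit K (parent F)
        visit I (parent K)
          I–K: parent, skip
          visit M (parent I)
            visit G (parent M)
              visit O (parent G)
                O–G: parent, skip
                visit D (parent O)
                  D–O: parent, skip
                  visit C (parent D)
                    C–D: parent, skip
              visit L (parent G)
                L–G: parent, skip
              G–M: parent, skip
              visit A (parent G)
                A–G: parent, skip
              G–F: F visited and ≠ parent → cycle
Cycle: F – K – I – M – G – F.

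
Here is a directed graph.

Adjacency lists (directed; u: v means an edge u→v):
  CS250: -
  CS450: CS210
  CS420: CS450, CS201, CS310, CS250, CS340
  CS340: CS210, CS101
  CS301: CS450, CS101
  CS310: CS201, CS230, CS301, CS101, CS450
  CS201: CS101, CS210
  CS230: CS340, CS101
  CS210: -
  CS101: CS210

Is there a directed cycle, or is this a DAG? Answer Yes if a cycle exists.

No

DFS with white/gray/black marking, starting from CS301:
CS301 gray
  CS450 gray
    CS210 gray
    CS210 black
  CS450 black
  CS101 gray
    CS101→CS210: CS210 black — skip
  CS101 black
CS301 black
CS250 gray
CS250 black
CS420 gray
  CS420→CS450: CS450 black — skip
  CS201 gray
    CS201→CS101: CS101 black — skip
    CS201→CS210: CS210 black — skip
  CS201 black
  CS310 gray
    CS310→CS201: CS201 black — skip
    CS230 gray
      CS340 gray
        CS340→CS210: CS210 black — skip
        CS340→CS101: CS101 black — skip
      CS340 black
      CS230→CS101: CS101 black — skip
    CS230 black
    CS310→CS301: CS301 black — skip
    CS310→CS101: CS101 black — skip
    CS310→CS450: CS450 black — skip
  CS310 black
  CS420→CS250: CS250 black — skip
  CS420→CS340: CS340 black — skip
CS420 black
Every edge goes to a white or black vertex — no back edge, so the graph is acyclic.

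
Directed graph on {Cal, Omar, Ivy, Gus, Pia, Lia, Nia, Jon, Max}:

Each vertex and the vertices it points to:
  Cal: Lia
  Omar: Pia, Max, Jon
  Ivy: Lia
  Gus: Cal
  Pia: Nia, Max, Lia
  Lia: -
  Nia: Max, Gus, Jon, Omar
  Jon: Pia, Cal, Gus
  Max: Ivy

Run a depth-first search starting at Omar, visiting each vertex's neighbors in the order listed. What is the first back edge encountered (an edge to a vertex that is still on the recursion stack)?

DFS from Omar (visiting each vertex's neighbors in the order listed); mark gray on enter, black on exit:
Omar gray
  Pia gray
    Nia gray
      Max gray
        Ivy gray
          Lia gray
          Lia black
        Ivy black
      Max black
      Gus gray
        Cal gray
          Cal→Lia: Lia black — skip
        Cal black
      Gus black
      Jon gray
        Jon→Pia: Pia is gray → back edge
First back edge: Jon → Pia.

Jon→Pia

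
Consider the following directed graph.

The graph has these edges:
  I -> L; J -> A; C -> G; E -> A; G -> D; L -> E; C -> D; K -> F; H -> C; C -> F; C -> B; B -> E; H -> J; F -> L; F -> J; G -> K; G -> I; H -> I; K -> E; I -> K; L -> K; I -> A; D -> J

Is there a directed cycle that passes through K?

Yes

K is on a cycle iff K can reach itself via ≥1 edge.
K → F → L → K — yes.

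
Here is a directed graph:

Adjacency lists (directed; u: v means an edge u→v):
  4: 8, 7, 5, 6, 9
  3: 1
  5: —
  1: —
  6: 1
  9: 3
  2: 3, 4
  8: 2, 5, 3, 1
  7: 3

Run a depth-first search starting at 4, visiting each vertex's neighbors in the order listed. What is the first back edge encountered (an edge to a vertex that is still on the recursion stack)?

2→4

DFS from 4 (visiting each vertex's neighbors in the order listed); mark gray on enter, black on exit:
4 gray
  8 gray
    2 gray
      3 gray
        1 gray
        1 black
      3 black
      2→4: 4 is gray → back edge
First back edge: 2 → 4.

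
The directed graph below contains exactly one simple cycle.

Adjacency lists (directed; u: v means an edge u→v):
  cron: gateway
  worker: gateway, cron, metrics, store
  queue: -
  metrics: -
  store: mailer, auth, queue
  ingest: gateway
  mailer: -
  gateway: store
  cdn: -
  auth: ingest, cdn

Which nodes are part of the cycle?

auth, store, ingest, gateway

DFS with gray/black marking from store:
store gray
  mailer gray
  mailer black
  auth gray
    ingest gray
      gateway gray
        gateway→store: store is gray → back edge
Back edge closes the cycle store → auth → ingest → gateway → store; its vertices are {auth, store, ingest, gateway}.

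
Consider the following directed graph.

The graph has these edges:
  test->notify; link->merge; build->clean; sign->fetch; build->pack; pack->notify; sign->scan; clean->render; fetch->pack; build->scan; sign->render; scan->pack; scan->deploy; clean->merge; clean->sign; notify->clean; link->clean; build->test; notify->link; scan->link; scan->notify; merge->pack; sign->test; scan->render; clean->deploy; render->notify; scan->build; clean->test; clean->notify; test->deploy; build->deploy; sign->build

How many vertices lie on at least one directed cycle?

A vertex is on a directed cycle iff it belongs to a strongly connected component of size ≥ 2 (or has a self-loop).
The vertices on cycles are {link, pack, scan, sign, test, build, clean, fetch, merge, notify, render} — 11 in total.

11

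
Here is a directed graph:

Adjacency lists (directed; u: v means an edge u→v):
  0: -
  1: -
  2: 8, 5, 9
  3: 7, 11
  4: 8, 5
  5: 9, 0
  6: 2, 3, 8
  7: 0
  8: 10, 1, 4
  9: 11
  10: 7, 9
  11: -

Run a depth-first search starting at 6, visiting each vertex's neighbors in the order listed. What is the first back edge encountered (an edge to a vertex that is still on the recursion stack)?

4->8

DFS from 6 (visiting each vertex's neighbors in the order listed); mark gray on enter, black on exit:
6 gray
  2 gray
    8 gray
      10 gray
        7 gray
          0 gray
          0 black
        7 black
        9 gray
          11 gray
          11 black
        9 black
      10 black
      1 gray
      1 black
      4 gray
        4→8: 8 is gray → back edge
First back edge: 4 → 8.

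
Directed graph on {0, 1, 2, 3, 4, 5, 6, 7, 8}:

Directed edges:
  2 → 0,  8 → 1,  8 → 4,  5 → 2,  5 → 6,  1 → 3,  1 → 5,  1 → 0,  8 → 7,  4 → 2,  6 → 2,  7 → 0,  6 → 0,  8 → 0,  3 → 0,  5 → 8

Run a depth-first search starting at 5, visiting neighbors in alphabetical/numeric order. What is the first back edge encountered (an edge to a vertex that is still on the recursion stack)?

1→5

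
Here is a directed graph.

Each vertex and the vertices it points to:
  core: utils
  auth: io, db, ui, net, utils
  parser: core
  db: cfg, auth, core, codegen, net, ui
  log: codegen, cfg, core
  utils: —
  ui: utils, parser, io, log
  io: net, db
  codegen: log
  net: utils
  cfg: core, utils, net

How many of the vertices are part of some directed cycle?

A vertex is on a directed cycle iff it belongs to a strongly connected component of size ≥ 2 (or has a self-loop).
The vertices on cycles are {db, io, ui, log, auth, codegen} — 6 in total.

6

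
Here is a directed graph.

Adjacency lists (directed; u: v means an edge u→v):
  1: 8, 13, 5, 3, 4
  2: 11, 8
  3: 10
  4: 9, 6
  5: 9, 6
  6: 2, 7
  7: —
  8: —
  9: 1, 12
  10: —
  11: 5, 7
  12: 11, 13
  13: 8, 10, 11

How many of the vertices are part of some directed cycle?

9

A vertex is on a directed cycle iff it belongs to a strongly connected component of size ≥ 2 (or has a self-loop).
The vertices on cycles are {1, 2, 4, 5, 6, 9, 11, 12, 13} — 9 in total.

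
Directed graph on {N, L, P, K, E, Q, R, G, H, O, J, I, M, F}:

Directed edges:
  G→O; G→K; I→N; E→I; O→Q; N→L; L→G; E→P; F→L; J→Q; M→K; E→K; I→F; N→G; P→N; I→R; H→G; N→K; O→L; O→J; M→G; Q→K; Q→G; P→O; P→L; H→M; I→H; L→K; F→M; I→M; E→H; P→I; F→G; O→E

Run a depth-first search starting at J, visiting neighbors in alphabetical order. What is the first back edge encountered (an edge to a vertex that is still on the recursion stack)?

H→G

DFS from J (visiting neighbors in alphabetical order); mark gray on enter, black on exit:
J gray
  Q gray
    G gray
      K gray
      K black
      O gray
        E gray
          H gray
            H→G: G is gray → back edge
First back edge: H → G.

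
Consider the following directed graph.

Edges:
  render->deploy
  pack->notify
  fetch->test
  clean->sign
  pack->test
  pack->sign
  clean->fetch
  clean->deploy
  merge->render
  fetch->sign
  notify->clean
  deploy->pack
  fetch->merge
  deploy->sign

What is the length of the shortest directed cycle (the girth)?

4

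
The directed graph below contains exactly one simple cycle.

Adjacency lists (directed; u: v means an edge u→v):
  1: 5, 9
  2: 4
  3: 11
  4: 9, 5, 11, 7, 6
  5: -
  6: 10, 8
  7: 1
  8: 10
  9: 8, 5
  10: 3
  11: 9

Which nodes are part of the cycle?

3, 8, 9, 10, 11

DFS with gray/black marking from 11:
11 gray
  9 gray
    8 gray
      10 gray
        3 gray
          3→11: 11 is gray → back edge
Back edge closes the cycle 11 → 9 → 8 → 10 → 3 → 11; its vertices are {3, 8, 9, 10, 11}.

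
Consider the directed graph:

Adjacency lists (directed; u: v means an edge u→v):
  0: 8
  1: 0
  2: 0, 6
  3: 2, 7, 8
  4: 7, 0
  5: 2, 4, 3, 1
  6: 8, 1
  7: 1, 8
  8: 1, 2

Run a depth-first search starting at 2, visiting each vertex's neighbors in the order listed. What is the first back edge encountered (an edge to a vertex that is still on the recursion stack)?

1->0

DFS from 2 (visiting each vertex's neighbors in the order listed); mark gray on enter, black on exit:
2 gray
  0 gray
    8 gray
      1 gray
        1→0: 0 is gray → back edge
First back edge: 1 → 0.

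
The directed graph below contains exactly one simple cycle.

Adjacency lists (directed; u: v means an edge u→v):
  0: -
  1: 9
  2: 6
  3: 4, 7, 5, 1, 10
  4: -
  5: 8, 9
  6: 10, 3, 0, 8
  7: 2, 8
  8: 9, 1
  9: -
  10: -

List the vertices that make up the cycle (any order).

2, 3, 6, 7

DFS with gray/black marking from 6:
6 gray
  10 gray
  10 black
  3 gray
    4 gray
    4 black
    7 gray
      2 gray
        2→6: 6 is gray → back edge
Back edge closes the cycle 6 → 3 → 7 → 2 → 6; its vertices are {2, 3, 6, 7}.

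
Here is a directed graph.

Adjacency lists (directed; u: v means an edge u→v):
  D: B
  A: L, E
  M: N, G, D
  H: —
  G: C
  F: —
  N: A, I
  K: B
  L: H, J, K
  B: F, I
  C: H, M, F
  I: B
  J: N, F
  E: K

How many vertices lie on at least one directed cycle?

A vertex is on a directed cycle iff it belongs to a strongly connected component of size ≥ 2 (or has a self-loop).
The vertices on cycles are {A, B, C, G, I, J, L, M, N} — 9 in total.

9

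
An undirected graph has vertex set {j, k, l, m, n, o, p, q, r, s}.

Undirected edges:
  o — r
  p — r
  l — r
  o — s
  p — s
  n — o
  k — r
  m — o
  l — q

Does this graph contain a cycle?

DFS, tracking each vertex's parent; an edge to a visited non-parent vertex closes a cycle.
Start from p:
visit p (parent –)
  visit r (parent p)
    visit o (parent r)
      visit s (parent o)
        s–p: p visited and ≠ parent → cycle
Cycle: p – r – o – s – p.

Yes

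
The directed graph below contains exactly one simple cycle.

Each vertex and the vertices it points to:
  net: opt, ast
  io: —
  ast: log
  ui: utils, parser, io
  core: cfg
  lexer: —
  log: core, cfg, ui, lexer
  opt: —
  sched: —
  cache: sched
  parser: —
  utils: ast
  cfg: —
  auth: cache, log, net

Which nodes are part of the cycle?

DFS with gray/black marking from log:
log gray
  core gray
    cfg gray
    cfg black
  core black
  log→cfg: cfg black — skip
  ui gray
    utils gray
      ast gray
        ast→log: log is gray → back edge
Back edge closes the cycle log → ui → utils → ast → log; its vertices are {ui, ast, log, utils}.

ui, ast, log, utils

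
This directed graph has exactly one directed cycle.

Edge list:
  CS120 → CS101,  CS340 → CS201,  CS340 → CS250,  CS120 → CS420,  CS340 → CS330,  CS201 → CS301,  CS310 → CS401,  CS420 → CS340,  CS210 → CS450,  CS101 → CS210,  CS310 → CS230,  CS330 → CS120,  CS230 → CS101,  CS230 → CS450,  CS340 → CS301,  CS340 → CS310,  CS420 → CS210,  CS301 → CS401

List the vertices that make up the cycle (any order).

DFS with gray/black marking from CS340:
CS340 gray
  CS330 gray
    CS120 gray
      CS420 gray
        CS420→CS340: CS340 is gray → back edge
Back edge closes the cycle CS340 → CS330 → CS120 → CS420 → CS340; its vertices are {CS120, CS330, CS340, CS420}.

CS120, CS330, CS340, CS420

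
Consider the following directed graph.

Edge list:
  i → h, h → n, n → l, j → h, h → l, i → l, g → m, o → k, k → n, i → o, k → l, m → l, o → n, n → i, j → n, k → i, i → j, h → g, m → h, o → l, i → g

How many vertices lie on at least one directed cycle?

A vertex is on a directed cycle iff it belongs to a strongly connected component of size ≥ 2 (or has a self-loop).
The vertices on cycles are {g, h, i, j, k, m, n, o} — 8 in total.

8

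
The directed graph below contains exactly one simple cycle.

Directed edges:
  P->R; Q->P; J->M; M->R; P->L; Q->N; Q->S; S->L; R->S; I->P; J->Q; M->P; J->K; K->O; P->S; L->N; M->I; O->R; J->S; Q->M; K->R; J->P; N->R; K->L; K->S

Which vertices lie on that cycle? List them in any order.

L, N, R, S

DFS with gray/black marking from S:
S gray
  L gray
    N gray
      R gray
        R→S: S is gray → back edge
Back edge closes the cycle S → L → N → R → S; its vertices are {L, N, R, S}.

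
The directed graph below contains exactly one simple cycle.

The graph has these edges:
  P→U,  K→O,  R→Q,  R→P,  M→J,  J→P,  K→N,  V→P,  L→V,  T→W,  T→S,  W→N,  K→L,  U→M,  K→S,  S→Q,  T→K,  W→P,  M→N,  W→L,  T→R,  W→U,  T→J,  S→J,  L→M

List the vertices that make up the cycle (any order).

J, M, P, U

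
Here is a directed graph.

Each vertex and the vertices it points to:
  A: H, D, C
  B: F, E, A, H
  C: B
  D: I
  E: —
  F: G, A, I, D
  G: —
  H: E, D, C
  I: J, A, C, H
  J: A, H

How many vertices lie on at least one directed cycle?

8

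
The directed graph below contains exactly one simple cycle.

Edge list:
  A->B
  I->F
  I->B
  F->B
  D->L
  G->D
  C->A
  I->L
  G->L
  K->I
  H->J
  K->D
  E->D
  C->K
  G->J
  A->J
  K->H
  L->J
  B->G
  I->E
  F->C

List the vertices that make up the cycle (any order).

DFS with gray/black marking from F:
F gray
  C gray
    K gray
      D gray
        L gray
          J gray
          J black
        L black
      D black
      H gray
        H→J: J black — skip
      H black
      I gray
        I→F: F is gray → back edge
Back edge closes the cycle F → C → K → I → F; its vertices are {C, F, I, K}.

C, F, I, K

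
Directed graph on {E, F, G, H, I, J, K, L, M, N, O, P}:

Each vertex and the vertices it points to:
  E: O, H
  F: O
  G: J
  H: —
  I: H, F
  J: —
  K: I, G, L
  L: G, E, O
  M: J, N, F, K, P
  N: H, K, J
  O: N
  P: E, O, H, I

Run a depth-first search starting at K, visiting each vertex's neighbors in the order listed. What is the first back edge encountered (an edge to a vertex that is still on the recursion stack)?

DFS from K (visiting each vertex's neighbors in the order listed); mark gray on enter, black on exit:
K gray
  I gray
    H gray
    H black
    F gray
      O gray
        N gray
          N→H: H black — skip
          N→K: K is gray → back edge
First back edge: N → K.

N→K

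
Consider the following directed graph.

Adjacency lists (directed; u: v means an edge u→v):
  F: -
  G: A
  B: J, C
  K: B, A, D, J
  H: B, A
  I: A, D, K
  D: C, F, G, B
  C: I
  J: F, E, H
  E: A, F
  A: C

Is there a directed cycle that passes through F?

No

F lies on a cycle iff there is a path from F back to itself.
Exploring from F, it never reaches itself; equivalently, its strongly connected component is a singleton.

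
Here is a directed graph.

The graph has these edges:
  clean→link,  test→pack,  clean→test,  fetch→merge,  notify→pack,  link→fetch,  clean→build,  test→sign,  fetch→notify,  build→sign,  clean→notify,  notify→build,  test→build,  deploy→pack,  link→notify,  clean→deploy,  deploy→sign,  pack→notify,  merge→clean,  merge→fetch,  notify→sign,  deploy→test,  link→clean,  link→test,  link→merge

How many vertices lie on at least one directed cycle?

6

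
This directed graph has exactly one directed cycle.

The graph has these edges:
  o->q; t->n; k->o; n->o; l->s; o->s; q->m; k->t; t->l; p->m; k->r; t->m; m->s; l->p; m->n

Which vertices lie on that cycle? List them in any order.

m, n, o, q

DFS with gray/black marking from o:
o gray
  q gray
    m gray
      s gray
      s black
      n gray
        n→o: o is gray → back edge
Back edge closes the cycle o → q → m → n → o; its vertices are {m, n, o, q}.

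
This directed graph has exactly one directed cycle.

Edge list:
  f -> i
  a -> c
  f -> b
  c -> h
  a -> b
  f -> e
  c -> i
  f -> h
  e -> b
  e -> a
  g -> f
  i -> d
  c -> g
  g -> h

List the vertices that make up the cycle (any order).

a, c, e, f, g

DFS with gray/black marking from c:
c gray
  h gray
  h black
  i gray
    d gray
    d black
  i black
  g gray
    f gray
      e gray
        b gray
        b black
        a gray
          a→b: b black — skip
          a→c: c is gray → back edge
Back edge closes the cycle c → g → f → e → a → c; its vertices are {a, c, e, f, g}.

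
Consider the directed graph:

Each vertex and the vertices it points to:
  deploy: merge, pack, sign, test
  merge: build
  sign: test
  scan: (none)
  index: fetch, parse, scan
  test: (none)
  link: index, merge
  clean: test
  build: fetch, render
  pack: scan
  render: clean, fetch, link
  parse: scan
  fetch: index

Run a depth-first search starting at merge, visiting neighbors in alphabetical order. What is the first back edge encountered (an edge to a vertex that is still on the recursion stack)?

DFS from merge (visiting neighbors in alphabetical order); mark gray on enter, black on exit:
merge gray
  build gray
    fetch gray
      index gray
        index→fetch: fetch is gray → back edge
First back edge: index → fetch.

index->fetch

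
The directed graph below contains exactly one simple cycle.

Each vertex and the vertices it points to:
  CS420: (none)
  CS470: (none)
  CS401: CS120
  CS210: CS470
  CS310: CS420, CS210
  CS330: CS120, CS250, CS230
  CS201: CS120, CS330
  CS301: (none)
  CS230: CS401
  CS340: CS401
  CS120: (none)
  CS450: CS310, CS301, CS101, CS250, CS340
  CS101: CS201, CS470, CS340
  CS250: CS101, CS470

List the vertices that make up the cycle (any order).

CS101, CS201, CS250, CS330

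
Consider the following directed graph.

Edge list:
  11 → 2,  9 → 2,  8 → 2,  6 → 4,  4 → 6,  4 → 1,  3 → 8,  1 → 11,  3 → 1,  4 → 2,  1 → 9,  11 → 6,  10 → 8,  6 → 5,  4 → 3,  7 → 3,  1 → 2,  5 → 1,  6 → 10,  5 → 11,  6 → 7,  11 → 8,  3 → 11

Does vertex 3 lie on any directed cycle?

Yes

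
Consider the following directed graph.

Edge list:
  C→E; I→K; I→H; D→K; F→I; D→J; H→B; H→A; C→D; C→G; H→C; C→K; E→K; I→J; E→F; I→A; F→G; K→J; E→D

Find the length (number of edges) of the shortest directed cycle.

For each vertex v, BFS finds the shortest path from v back to v.
The shortest such closed walk is H → C → E → F → I → H, length 5.

5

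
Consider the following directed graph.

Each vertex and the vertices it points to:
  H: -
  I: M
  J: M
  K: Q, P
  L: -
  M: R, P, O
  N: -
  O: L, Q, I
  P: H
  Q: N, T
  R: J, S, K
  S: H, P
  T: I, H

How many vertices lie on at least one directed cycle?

A vertex is on a directed cycle iff it belongs to a strongly connected component of size ≥ 2 (or has a self-loop).
The vertices on cycles are {I, J, K, M, O, Q, R, T} — 8 in total.

8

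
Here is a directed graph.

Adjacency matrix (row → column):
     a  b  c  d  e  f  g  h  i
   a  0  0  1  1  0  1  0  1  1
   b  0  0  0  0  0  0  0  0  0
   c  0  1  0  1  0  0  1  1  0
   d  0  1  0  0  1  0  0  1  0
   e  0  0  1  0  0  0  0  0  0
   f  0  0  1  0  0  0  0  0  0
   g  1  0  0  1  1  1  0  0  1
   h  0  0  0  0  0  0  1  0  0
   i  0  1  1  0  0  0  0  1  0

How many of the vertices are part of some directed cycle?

A vertex is on a directed cycle iff it belongs to a strongly connected component of size ≥ 2 (or has a self-loop).
The vertices on cycles are {a, c, d, e, f, g, h, i} — 8 in total.

8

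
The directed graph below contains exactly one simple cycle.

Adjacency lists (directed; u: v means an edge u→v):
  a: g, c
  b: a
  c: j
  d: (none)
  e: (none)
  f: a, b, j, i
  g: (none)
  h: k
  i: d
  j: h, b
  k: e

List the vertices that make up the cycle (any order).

DFS with gray/black marking from j:
j gray
  h gray
    k gray
      e gray
      e black
    k black
  h black
  b gray
    a gray
      g gray
      g black
      c gray
        c→j: j is gray → back edge
Back edge closes the cycle j → b → a → c → j; its vertices are {a, b, c, j}.

a, b, c, j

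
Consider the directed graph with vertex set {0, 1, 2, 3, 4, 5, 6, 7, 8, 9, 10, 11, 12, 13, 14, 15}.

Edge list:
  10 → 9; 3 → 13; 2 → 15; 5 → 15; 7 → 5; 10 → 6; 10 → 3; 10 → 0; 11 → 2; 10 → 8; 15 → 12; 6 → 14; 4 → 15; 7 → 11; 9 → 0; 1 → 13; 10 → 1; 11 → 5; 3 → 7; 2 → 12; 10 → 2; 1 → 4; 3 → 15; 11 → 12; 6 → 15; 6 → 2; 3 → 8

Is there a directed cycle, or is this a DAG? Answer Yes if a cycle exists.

No

DFS with white/gray/black marking, starting from 3:
3 gray
  13 gray
  13 black
  15 gray
    12 gray
    12 black
  15 black
  8 gray
  8 black
  7 gray
    5 gray
      5→15: 15 black — skip
    5 black
    11 gray
      2 gray
        2→15: 15 black — skip
        2→12: 12 black — skip
      2 black
      11→12: 12 black — skip
      11→5: 5 black — skip
    11 black
  7 black
3 black
0 gray
0 black
1 gray
  1→13: 13 black — skip
  4 gray
    4→15: 15 black — skip
  4 black
1 black
6 gray
  6→15: 15 black — skip
  14 gray
  14 black
  6→2: 2 black — skip
6 black
9 gray
  9→0: 0 black — skip
9 black
10 gray
  10→2: 2 black — skip
  10→9: 9 black — skip
  10→1: 1 black — skip
  10→0: 0 black — skip
  10→8: 8 black — skip
  10→6: 6 black — skip
  10→3: 3 black — skip
10 black
Every edge goes to a white or black vertex — no back edge, so the graph is acyclic.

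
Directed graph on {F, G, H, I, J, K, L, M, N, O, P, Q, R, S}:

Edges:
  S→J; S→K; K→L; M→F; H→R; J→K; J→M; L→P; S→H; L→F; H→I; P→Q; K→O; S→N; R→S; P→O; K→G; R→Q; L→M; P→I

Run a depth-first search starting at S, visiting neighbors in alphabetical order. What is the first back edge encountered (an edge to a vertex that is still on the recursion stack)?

DFS from S (visiting neighbors in alphabetical order); mark gray on enter, black on exit:
S gray
  H gray
    I gray
    I black
    R gray
      Q gray
      Q black
      R→S: S is gray → back edge
First back edge: R → S.

R->S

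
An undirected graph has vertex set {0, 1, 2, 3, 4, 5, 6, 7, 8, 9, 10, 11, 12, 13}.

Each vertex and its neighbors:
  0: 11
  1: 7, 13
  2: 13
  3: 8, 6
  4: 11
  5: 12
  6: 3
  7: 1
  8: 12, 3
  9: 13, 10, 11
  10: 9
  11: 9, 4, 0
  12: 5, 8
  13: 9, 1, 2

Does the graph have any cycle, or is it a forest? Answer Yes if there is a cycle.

No

DFS, tracking each vertex's parent; an edge to a visited non-parent vertex closes a cycle.
Start from 12:
visit 12 (parent –)
  visit 5 (parent 12)
    5–12: parent, skip
  visit 8 (parent 12)
    8–12: parent, skip
    visit 3 (parent 8)
      3–8: parent, skip
      visit 6 (parent 3)
        6–3: parent, skip
visit 0 (parent –)
  visit 11 (parent 0)
    visit 9 (parent 11)
      visit 13 (parent 9)
        13–9: parent, skip
        visit 1 (parent 13)
          visit 7 (parent 1)
            7–1: parent, skip
          1–13: parent, skip
        visit 2 (parent 13)
          2–13: parent, skip
      visit 10 (parent 9)
        10–9: parent, skip
      9–11: parent, skip
    visit 4 (parent 11)
      4–11: parent, skip
    11–0: parent, skip
No non-parent visited neighbor found — the graph is a forest.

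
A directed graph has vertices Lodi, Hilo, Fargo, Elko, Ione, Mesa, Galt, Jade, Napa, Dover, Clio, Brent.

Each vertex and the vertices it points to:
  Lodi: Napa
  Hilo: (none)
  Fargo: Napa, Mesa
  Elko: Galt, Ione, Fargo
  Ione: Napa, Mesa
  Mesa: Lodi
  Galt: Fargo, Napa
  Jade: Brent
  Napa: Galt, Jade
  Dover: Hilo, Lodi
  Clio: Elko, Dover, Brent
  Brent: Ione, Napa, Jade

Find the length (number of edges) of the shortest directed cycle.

For each vertex v, BFS finds the shortest path from v back to v.
The shortest such closed walk is Brent → Jade → Brent, length 2.

2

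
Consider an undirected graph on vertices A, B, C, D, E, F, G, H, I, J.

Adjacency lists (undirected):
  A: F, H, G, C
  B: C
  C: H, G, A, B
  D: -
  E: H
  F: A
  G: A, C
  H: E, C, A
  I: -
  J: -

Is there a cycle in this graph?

Yes

DFS, tracking each vertex's parent; an edge to a visited non-parent vertex closes a cycle.
Start from J:
visit J (parent –)
visit A (parent –)
  visit F (parent A)
    F–A: parent, skip
  visit H (parent A)
    visit E (parent H)
      E–H: parent, skip
    visit C (parent H)
      C–H: parent, skip
      visit G (parent C)
        G–A: A visited and ≠ parent → cycle
Cycle: A – H – C – G – A.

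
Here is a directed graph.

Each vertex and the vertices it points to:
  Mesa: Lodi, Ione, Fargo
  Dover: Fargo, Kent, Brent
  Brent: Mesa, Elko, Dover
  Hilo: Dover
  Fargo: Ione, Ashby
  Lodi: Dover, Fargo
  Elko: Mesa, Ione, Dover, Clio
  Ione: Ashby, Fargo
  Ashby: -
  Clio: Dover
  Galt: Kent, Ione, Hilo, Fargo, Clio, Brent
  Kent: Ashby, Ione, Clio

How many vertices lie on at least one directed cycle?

A vertex is on a directed cycle iff it belongs to a strongly connected component of size ≥ 2 (or has a self-loop).
The vertices on cycles are {Clio, Elko, Ione, Kent, Lodi, Mesa, Brent, Dover, Fargo} — 9 in total.

9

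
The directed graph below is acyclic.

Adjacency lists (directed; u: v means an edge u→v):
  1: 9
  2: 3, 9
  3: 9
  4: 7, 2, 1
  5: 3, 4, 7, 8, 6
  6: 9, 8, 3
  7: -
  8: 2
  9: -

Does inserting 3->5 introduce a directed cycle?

Adding 3→5 creates a cycle iff 5 can already reach 3.
Path from 5: 5 → 3.
So 5 → … → 3 → 5 is a cycle.

Yes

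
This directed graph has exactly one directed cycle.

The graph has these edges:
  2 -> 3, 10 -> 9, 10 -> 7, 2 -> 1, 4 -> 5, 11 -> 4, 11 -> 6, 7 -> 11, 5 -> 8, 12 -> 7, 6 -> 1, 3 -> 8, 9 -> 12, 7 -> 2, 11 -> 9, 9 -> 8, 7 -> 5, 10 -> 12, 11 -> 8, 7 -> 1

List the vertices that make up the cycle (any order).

7, 9, 11, 12

DFS with gray/black marking from 7:
7 gray
  5 gray
    8 gray
    8 black
  5 black
  2 gray
    1 gray
    1 black
    3 gray
      3→8: 8 black — skip
    3 black
  2 black
  11 gray
    6 gray
      6→1: 1 black — skip
    6 black
    4 gray
      4→5: 5 black — skip
    4 black
    11→8: 8 black — skip
    9 gray
      12 gray
        12→7: 7 is gray → back edge
Back edge closes the cycle 7 → 11 → 9 → 12 → 7; its vertices are {7, 9, 11, 12}.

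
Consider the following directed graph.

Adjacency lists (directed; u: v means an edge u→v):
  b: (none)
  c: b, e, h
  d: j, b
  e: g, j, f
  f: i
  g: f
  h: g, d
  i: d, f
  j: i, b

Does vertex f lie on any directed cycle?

f is on a cycle iff f can reach itself via ≥1 edge.
f → i → f — yes.

Yes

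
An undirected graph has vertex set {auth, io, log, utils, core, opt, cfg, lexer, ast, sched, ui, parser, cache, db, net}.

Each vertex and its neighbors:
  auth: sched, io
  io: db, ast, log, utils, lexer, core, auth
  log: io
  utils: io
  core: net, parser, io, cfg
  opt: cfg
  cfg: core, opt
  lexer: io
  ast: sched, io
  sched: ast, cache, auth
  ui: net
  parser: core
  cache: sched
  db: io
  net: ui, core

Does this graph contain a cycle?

Yes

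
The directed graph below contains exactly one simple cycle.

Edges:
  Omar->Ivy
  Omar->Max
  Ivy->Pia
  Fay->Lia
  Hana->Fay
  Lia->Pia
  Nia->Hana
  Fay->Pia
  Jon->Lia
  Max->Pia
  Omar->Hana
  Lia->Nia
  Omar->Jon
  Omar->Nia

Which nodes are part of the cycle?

DFS with gray/black marking from Nia:
Nia gray
  Hana gray
    Fay gray
      Pia gray
      Pia black
      Lia gray
        Lia→Nia: Nia is gray → back edge
Back edge closes the cycle Nia → Hana → Fay → Lia → Nia; its vertices are {Fay, Lia, Nia, Hana}.

Fay, Lia, Nia, Hana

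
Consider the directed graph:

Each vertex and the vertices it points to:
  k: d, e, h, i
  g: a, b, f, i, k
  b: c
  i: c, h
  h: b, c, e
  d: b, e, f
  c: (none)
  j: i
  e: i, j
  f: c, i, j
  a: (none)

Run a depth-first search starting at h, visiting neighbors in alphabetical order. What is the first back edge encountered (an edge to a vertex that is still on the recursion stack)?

i->h

DFS from h (visiting neighbors in alphabetical order); mark gray on enter, black on exit:
h gray
  b gray
    c gray
    c black
  b black
  h→c: c black — skip
  e gray
    i gray
      i→c: c black — skip
      i→h: h is gray → back edge
First back edge: i → h.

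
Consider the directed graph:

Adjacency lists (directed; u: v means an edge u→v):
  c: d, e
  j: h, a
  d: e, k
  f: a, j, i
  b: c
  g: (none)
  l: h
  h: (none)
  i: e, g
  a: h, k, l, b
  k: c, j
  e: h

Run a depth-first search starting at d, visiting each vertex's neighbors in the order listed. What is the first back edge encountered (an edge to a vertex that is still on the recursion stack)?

c→d

DFS from d (visiting each vertex's neighbors in the order listed); mark gray on enter, black on exit:
d gray
  e gray
    h gray
    h black
  e black
  k gray
    c gray
      c→d: d is gray → back edge
First back edge: c → d.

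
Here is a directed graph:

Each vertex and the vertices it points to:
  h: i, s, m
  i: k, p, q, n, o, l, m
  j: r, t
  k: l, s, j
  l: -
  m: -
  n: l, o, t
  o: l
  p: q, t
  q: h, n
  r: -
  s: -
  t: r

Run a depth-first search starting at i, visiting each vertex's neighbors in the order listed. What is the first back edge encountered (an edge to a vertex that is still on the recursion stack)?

DFS from i (visiting each vertex's neighbors in the order listed); mark gray on enter, black on exit:
i gray
  k gray
    l gray
    l black
    s gray
    s black
    j gray
      r gray
      r black
      t gray
        t→r: r black — skip
      t black
    j black
  k black
  p gray
    q gray
      h gray
        h→i: i is gray → back edge
First back edge: h → i.

h->i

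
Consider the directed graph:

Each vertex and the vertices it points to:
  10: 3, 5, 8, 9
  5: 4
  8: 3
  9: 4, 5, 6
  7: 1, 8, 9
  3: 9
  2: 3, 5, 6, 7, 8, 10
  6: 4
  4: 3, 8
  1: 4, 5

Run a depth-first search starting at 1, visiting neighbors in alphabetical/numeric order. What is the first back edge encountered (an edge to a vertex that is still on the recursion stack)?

DFS from 1 (visiting neighbors in alphabetical/numeric order); mark gray on enter, black on exit:
1 gray
  4 gray
    3 gray
      9 gray
        9→4: 4 is gray → back edge
First back edge: 9 → 4.

9->4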